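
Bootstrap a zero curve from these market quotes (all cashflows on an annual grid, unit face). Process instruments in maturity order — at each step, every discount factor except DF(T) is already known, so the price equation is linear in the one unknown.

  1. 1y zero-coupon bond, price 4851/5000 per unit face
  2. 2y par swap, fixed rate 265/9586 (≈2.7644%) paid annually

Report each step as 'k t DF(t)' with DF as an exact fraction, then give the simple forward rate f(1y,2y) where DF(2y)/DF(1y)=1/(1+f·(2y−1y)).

step 1 [1y] zero: DF = P = 4851/5000 ≈ 0.970200
step 2 [2y] swap r/1=265/9586: DF=(1 − 265/9586·(0.970200))/(1+265/9586) = 947/1000 ≈ 0.947000

1 1 4851/5000
2 2 947/1000
f(1y,2y) = ((4851/5000)/(947/1000) − 1)/(1) = 116/4735 ≈ 2.4498%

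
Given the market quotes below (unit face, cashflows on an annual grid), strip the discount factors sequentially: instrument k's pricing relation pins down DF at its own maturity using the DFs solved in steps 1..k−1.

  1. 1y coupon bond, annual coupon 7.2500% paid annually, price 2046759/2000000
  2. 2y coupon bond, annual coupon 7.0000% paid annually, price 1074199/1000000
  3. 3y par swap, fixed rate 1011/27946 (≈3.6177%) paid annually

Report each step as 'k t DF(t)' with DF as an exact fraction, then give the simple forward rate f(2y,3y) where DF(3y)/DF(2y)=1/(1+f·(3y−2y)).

step 1 [1y] bond c/1=29/400: DF=(2046759/2000000 − 29/400·(0))/(1+29/400) = 4771/5000 ≈ 0.954200
step 2 [2y] bond c/1=7/100: DF=(1074199/1000000 − 7/100·(0.954200))/(1+7/100) = 1883/2000 ≈ 0.941500
step 3 [3y] swap r/1=1011/27946: DF=(1 − 1011/27946·(0.954200+0.941500))/(1+1011/27946) = 8989/10000 ≈ 0.898900

1 1 4771/5000
2 2 1883/2000
3 3 8989/10000
f(2y,3y) = ((1883/2000)/(8989/10000) − 1)/(1) = 426/8989 ≈ 4.7391%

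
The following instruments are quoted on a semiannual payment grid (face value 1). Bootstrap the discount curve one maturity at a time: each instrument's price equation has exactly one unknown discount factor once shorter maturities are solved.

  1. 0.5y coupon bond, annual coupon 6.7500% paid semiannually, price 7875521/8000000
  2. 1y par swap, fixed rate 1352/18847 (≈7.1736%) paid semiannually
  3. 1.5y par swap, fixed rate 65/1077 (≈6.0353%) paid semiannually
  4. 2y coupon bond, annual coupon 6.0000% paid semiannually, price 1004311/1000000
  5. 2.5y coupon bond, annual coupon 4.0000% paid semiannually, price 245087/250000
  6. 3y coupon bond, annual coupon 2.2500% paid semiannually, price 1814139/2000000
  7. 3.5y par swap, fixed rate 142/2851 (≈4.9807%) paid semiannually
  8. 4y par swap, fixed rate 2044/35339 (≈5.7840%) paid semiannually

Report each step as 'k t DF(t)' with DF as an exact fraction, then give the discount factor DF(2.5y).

1 1/2 9523/10000
2 1 2331/2500
3 3/2 1831/2000
4 2 1787/2000
5 5/2 8887/10000
6 3 423/500
7 7/2 4219/5000
8 4 1989/2500
DF(2.5y) = 8887/10000 ≈ 0.888700

step 1 [0.5y] bond c/2=27/800: DF=(7875521/8000000 − 27/800·(0))/(1+27/800) = 9523/10000 ≈ 0.952300
step 2 [1y] swap r/2=676/18847: DF=(1 − 676/18847·(0.952300))/(1+676/18847) = 2331/2500 ≈ 0.932400
step 3 [1.5y] swap r/2=65/2154: DF=(1 − 65/2154·(0.952300+0.932400))/(1+65/2154) = 1831/2000 ≈ 0.915500
step 4 [2y] bond c/2=3/100: DF=(1004311/1000000 − 3/100·(0.952300+0.932400+0.915500))/(1+3/100) = 1787/2000 ≈ 0.893500
step 5 [2.5y] bond c/2=1/50: DF=(245087/250000 − 1/50·(0.952300+0.932400+0.915500+0.893500))/(1+1/50) = 8887/10000 ≈ 0.888700
step 6 [3y] bond c/2=9/800: DF=(1814139/2000000 − 9/800·(0.952300+0.932400+0.915500+0.893500+0.888700))/(1+9/800) = 423/500 ≈ 0.846000
step 7 [3.5y] swap r/2=71/2851: DF=(1 − 71/2851·(0.952300+0.932400+0.915500+0.893500+0.888700+0.846000))/(1+71/2851) = 4219/5000 ≈ 0.843800
step 8 [4y] swap r/2=1022/35339: DF=(1 − 1022/35339·(0.952300+0.932400+0.915500+0.893500+0.888700+0.846000+0.843800))/(1+1022/35339) = 1989/2500 ≈ 0.795600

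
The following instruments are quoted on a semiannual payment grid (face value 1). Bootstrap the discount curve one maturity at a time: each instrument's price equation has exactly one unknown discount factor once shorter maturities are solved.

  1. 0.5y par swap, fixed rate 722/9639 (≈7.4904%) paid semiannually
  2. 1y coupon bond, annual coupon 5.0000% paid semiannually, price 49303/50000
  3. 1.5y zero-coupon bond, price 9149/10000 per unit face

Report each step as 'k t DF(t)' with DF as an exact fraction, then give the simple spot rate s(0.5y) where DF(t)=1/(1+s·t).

step 1 [0.5y] swap r/2=361/9639: DF=(1 − 361/9639·(0))/(1+361/9639) = 9639/10000 ≈ 0.963900
step 2 [1y] bond c/2=1/40: DF=(49303/50000 − 1/40·(0.963900))/(1+1/40) = 1877/2000 ≈ 0.938500
step 3 [1.5y] zero: DF = P = 9149/10000 ≈ 0.914900

1 1/2 9639/10000
2 1 1877/2000
3 3/2 9149/10000
s(0.5y) = (1/(9639/10000) − 1)/(1/2) = 722/9639 ≈ 7.4904%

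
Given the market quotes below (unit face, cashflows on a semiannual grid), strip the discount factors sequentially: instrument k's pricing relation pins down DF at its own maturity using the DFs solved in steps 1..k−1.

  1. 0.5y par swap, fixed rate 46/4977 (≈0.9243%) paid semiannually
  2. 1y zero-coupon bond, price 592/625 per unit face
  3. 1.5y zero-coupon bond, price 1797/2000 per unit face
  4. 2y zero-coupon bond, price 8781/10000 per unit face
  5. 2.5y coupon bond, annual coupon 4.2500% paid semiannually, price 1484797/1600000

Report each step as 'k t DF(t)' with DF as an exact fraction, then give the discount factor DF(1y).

1 1/2 4977/5000
2 1 592/625
3 3/2 1797/2000
4 2 8781/10000
5 5/2 8313/10000
DF(1y) = 592/625 ≈ 0.947200

step 1 [0.5y] swap r/2=23/4977: DF=(1 − 23/4977·(0))/(1+23/4977) = 4977/5000 ≈ 0.995400
step 2 [1y] zero: DF = P = 592/625 ≈ 0.947200
step 3 [1.5y] zero: DF = P = 1797/2000 ≈ 0.898500
step 4 [2y] zero: DF = P = 8781/10000 ≈ 0.878100
step 5 [2.5y] bond c/2=17/800: DF=(1484797/1600000 − 17/800·(0.995400+0.947200+0.898500+0.878100))/(1+17/800) = 8313/10000 ≈ 0.831300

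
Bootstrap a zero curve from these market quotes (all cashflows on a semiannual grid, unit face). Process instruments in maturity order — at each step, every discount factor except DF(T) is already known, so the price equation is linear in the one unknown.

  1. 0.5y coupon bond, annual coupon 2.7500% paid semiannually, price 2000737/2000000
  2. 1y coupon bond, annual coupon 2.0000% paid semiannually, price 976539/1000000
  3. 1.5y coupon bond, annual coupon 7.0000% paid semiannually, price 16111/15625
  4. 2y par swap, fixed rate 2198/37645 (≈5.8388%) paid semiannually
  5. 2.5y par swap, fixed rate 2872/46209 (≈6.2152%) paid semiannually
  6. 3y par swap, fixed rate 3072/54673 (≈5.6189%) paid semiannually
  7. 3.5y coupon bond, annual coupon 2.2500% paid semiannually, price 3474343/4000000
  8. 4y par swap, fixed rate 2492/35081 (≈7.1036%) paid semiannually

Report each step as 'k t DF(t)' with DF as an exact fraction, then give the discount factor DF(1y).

step 1 [0.5y] bond c/2=11/800: DF=(2000737/2000000 − 11/800·(0))/(1+11/800) = 2467/2500 ≈ 0.986800
step 2 [1y] bond c/2=1/100: DF=(976539/1000000 − 1/100·(0.986800))/(1+1/100) = 9571/10000 ≈ 0.957100
step 3 [1.5y] bond c/2=7/200: DF=(16111/15625 − 7/200·(0.986800+0.957100))/(1+7/200) = 1861/2000 ≈ 0.930500
step 4 [2y] swap r/2=1099/37645: DF=(1 − 1099/37645·(0.986800+0.957100+0.930500))/(1+1099/37645) = 8901/10000 ≈ 0.890100
step 5 [2.5y] swap r/2=1436/46209: DF=(1 − 1436/46209·(0.986800+0.957100+0.930500+0.890100))/(1+1436/46209) = 2141/2500 ≈ 0.856400
step 6 [3y] swap r/2=1536/54673: DF=(1 − 1536/54673·(0.986800+0.957100+0.930500+0.890100+0.856400))/(1+1536/54673) = 529/625 ≈ 0.846400
step 7 [3.5y] bond c/2=9/800: DF=(3474343/4000000 − 9/800·(0.986800+0.957100+0.930500+0.890100+0.856400+0.846400))/(1+9/800) = 7981/10000 ≈ 0.798100
step 8 [4y] swap r/2=1246/35081: DF=(1 − 1246/35081·(0.986800+0.957100+0.930500+0.890100+0.856400+0.846400+0.798100))/(1+1246/35081) = 1877/2500 ≈ 0.750800

1 1/2 2467/2500
2 1 9571/10000
3 3/2 1861/2000
4 2 8901/10000
5 5/2 2141/2500
6 3 529/625
7 7/2 7981/10000
8 4 1877/2500
DF(1y) = 9571/10000 ≈ 0.957100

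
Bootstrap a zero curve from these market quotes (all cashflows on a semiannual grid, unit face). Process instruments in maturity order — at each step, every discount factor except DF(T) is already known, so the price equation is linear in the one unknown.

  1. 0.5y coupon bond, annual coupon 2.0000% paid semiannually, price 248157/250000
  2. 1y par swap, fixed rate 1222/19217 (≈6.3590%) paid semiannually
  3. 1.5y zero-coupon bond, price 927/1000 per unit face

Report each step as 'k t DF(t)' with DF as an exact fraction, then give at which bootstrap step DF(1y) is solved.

1 1/2 2457/2500
2 1 9389/10000
3 3/2 927/1000
DF(1y) is solved at step 2

step 1 [0.5y] bond c/2=1/100: DF=(248157/250000 − 1/100·(0))/(1+1/100) = 2457/2500 ≈ 0.982800
step 2 [1y] swap r/2=611/19217: DF=(1 − 611/19217·(0.982800))/(1+611/19217) = 9389/10000 ≈ 0.938900
step 3 [1.5y] zero: DF = P = 927/1000 ≈ 0.927000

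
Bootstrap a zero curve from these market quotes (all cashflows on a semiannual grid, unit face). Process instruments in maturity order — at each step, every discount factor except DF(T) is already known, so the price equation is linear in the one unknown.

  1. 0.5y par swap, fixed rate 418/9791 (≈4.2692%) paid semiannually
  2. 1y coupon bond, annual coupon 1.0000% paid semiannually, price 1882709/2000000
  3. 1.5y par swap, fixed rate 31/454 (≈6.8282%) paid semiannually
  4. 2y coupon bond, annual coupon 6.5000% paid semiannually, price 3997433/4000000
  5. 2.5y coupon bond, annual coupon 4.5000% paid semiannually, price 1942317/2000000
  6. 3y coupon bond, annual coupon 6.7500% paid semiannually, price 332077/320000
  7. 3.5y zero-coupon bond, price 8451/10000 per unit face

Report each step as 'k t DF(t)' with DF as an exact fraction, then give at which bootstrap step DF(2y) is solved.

step 1 [0.5y] swap r/2=209/9791: DF=(1 − 209/9791·(0))/(1+209/9791) = 9791/10000 ≈ 0.979100
step 2 [1y] bond c/2=1/200: DF=(1882709/2000000 − 1/200·(0.979100))/(1+1/200) = 4659/5000 ≈ 0.931800
step 3 [1.5y] swap r/2=31/908: DF=(1 − 31/908·(0.979100+0.931800))/(1+31/908) = 9039/10000 ≈ 0.903900
step 4 [2y] bond c/2=13/400: DF=(3997433/4000000 − 13/400·(0.979100+0.931800+0.903900))/(1+13/400) = 8793/10000 ≈ 0.879300
step 5 [2.5y] bond c/2=9/400: DF=(1942317/2000000 − 9/400·(0.979100+0.931800+0.903900+0.879300))/(1+9/400) = 1737/2000 ≈ 0.868500
step 6 [3y] bond c/2=27/800: DF=(332077/320000 − 27/800·(0.979100+0.931800+0.903900+0.879300+0.868500))/(1+27/800) = 8549/10000 ≈ 0.854900
step 7 [3.5y] zero: DF = P = 8451/10000 ≈ 0.845100

1 1/2 9791/10000
2 1 4659/5000
3 3/2 9039/10000
4 2 8793/10000
5 5/2 1737/2000
6 3 8549/10000
7 7/2 8451/10000
DF(2y) is solved at step 4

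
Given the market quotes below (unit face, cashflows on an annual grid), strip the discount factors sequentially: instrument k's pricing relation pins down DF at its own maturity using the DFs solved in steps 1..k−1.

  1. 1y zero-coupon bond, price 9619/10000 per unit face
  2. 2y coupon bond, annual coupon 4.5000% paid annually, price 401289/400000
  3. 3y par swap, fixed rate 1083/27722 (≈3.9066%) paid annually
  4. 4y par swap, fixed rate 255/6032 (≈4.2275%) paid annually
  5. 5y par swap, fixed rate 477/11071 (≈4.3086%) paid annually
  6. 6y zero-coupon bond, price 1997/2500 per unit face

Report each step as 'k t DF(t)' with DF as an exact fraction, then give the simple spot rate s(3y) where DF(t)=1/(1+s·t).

1 1 9619/10000
2 2 4593/5000
3 3 8917/10000
4 4 847/1000
5 5 2023/2500
6 6 1997/2500
s(3y) = (1/(8917/10000) − 1)/(3) = 361/8917 ≈ 4.0484%

step 1 [1y] zero: DF = P = 9619/10000 ≈ 0.961900
step 2 [2y] bond c/1=9/200: DF=(401289/400000 − 9/200·(0.961900))/(1+9/200) = 4593/5000 ≈ 0.918600
step 3 [3y] swap r/1=1083/27722: DF=(1 − 1083/27722·(0.961900+0.918600))/(1+1083/27722) = 8917/10000 ≈ 0.891700
step 4 [4y] swap r/1=255/6032: DF=(1 − 255/6032·(0.961900+0.918600+0.891700))/(1+255/6032) = 847/1000 ≈ 0.847000
step 5 [5y] swap r/1=477/11071: DF=(1 − 477/11071·(0.961900+0.918600+0.891700+0.847000))/(1+477/11071) = 2023/2500 ≈ 0.809200
step 6 [6y] zero: DF = P = 1997/2500 ≈ 0.798800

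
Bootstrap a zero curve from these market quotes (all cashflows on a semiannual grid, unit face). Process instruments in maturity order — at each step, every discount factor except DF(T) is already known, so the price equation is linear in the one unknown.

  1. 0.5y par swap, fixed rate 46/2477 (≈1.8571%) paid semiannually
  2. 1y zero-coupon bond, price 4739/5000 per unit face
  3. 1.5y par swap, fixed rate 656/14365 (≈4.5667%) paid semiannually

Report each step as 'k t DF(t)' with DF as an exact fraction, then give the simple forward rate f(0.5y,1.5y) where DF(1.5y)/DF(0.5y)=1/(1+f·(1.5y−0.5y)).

1 1/2 2477/2500
2 1 4739/5000
3 3/2 584/625
f(0.5y,1.5y) = ((2477/2500)/(584/625) − 1)/(1) = 141/2336 ≈ 6.0360%

step 1 [0.5y] swap r/2=23/2477: DF=(1 − 23/2477·(0))/(1+23/2477) = 2477/2500 ≈ 0.990800
step 2 [1y] zero: DF = P = 4739/5000 ≈ 0.947800
step 3 [1.5y] swap r/2=328/14365: DF=(1 − 328/14365·(0.990800+0.947800))/(1+328/14365) = 584/625 ≈ 0.934400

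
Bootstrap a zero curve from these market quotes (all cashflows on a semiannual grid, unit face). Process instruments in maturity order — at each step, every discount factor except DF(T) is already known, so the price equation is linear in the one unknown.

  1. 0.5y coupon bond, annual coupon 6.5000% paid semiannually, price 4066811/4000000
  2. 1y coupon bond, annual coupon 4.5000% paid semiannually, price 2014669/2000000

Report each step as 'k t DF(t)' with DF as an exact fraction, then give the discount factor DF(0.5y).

1 1/2 9847/10000
2 1 1927/2000
DF(0.5y) = 9847/10000 ≈ 0.984700

step 1 [0.5y] bond c/2=13/400: DF=(4066811/4000000 − 13/400·(0))/(1+13/400) = 9847/10000 ≈ 0.984700
step 2 [1y] bond c/2=9/400: DF=(2014669/2000000 − 9/400·(0.984700))/(1+9/400) = 1927/2000 ≈ 0.963500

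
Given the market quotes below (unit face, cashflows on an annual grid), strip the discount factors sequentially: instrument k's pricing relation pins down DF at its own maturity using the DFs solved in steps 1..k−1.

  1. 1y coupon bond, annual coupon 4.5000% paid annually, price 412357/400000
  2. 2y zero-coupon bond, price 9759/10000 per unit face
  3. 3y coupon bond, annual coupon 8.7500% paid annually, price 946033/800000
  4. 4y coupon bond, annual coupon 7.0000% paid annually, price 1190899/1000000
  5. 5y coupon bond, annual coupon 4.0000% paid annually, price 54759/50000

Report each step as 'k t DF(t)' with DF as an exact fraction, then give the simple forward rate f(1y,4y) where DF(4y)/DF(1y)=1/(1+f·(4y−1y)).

step 1 [1y] bond c/1=9/200: DF=(412357/400000 − 9/200·(0))/(1+9/200) = 1973/2000 ≈ 0.986500
step 2 [2y] zero: DF = P = 9759/10000 ≈ 0.975900
step 3 [3y] bond c/1=7/80: DF=(946033/800000 − 7/80·(0.986500+0.975900))/(1+7/80) = 1859/2000 ≈ 0.929500
step 4 [4y] bond c/1=7/100: DF=(1190899/1000000 − 7/100·(0.986500+0.975900+0.929500))/(1+7/100) = 4619/5000 ≈ 0.923800
step 5 [5y] bond c/1=1/25: DF=(54759/50000 − 1/25·(0.986500+0.975900+0.929500+0.923800))/(1+1/25) = 9063/10000 ≈ 0.906300

1 1 1973/2000
2 2 9759/10000
3 3 1859/2000
4 4 4619/5000
5 5 9063/10000
f(1y,4y) = ((1973/2000)/(4619/5000) − 1)/(3) = 209/9238 ≈ 2.2624%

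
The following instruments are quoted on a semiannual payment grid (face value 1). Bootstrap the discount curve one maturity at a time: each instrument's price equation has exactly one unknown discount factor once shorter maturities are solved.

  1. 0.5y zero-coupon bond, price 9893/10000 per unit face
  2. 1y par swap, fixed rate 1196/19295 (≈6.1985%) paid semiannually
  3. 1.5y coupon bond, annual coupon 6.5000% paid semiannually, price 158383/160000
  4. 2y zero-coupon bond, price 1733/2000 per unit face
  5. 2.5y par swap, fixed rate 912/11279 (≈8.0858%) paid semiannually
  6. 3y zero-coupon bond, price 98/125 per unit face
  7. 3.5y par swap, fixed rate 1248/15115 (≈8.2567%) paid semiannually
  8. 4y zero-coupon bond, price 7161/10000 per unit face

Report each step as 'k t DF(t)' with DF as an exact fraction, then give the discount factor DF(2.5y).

1 1/2 9893/10000
2 1 4701/5000
3 3/2 449/500
4 2 1733/2000
5 5/2 511/625
6 3 98/125
7 7/2 469/625
8 4 7161/10000
DF(2.5y) = 511/625 ≈ 0.817600

step 1 [0.5y] zero: DF = P = 9893/10000 ≈ 0.989300
step 2 [1y] swap r/2=598/19295: DF=(1 − 598/19295·(0.989300))/(1+598/19295) = 4701/5000 ≈ 0.940200
step 3 [1.5y] bond c/2=13/400: DF=(158383/160000 − 13/400·(0.989300+0.940200))/(1+13/400) = 449/500 ≈ 0.898000
step 4 [2y] zero: DF = P = 1733/2000 ≈ 0.866500
step 5 [2.5y] swap r/2=456/11279: DF=(1 − 456/11279·(0.989300+0.940200+0.898000+0.866500))/(1+456/11279) = 511/625 ≈ 0.817600
step 6 [3y] zero: DF = P = 98/125 ≈ 0.784000
step 7 [3.5y] swap r/2=624/15115: DF=(1 − 624/15115·(0.989300+0.940200+0.898000+0.866500+0.817600+0.784000))/(1+624/15115) = 469/625 ≈ 0.750400
step 8 [4y] zero: DF = P = 7161/10000 ≈ 0.716100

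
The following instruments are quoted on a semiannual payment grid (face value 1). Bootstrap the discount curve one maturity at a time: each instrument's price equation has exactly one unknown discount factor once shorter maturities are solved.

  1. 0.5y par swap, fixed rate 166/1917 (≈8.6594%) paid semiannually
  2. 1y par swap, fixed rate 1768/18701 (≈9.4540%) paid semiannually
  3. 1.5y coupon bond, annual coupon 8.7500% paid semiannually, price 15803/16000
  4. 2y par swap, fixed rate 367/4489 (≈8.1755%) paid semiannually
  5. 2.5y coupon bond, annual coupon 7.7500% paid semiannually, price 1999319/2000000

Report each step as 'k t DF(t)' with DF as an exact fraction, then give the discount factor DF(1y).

1 1/2 1917/2000
2 1 2279/2500
3 3/2 8679/10000
4 2 2133/2500
5 5/2 2071/2500
DF(1y) = 2279/2500 ≈ 0.911600

step 1 [0.5y] swap r/2=83/1917: DF=(1 − 83/1917·(0))/(1+83/1917) = 1917/2000 ≈ 0.958500
step 2 [1y] swap r/2=884/18701: DF=(1 − 884/18701·(0.958500))/(1+884/18701) = 2279/2500 ≈ 0.911600
step 3 [1.5y] bond c/2=7/160: DF=(15803/16000 − 7/160·(0.958500+0.911600))/(1+7/160) = 8679/10000 ≈ 0.867900
step 4 [2y] swap r/2=367/8978: DF=(1 − 367/8978·(0.958500+0.911600+0.867900))/(1+367/8978) = 2133/2500 ≈ 0.853200
step 5 [2.5y] bond c/2=31/800: DF=(1999319/2000000 − 31/800·(0.958500+0.911600+0.867900+0.853200))/(1+31/800) = 2071/2500 ≈ 0.828400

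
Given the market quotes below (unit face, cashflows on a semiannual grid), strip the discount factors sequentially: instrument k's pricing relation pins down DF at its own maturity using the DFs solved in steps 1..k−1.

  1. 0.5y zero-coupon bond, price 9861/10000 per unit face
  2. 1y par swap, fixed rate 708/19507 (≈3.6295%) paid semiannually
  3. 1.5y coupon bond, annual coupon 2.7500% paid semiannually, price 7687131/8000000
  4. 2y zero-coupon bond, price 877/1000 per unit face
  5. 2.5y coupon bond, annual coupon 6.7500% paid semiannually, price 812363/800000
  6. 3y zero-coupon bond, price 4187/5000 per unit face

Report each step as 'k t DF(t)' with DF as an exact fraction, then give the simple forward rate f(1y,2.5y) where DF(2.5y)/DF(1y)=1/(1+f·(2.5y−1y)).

step 1 [0.5y] zero: DF = P = 9861/10000 ≈ 0.986100
step 2 [1y] swap r/2=354/19507: DF=(1 − 354/19507·(0.986100))/(1+354/19507) = 4823/5000 ≈ 0.964600
step 3 [1.5y] bond c/2=11/800: DF=(7687131/8000000 − 11/800·(0.986100+0.964600))/(1+11/800) = 4607/5000 ≈ 0.921400
step 4 [2y] zero: DF = P = 877/1000 ≈ 0.877000
step 5 [2.5y] bond c/2=27/800: DF=(812363/800000 − 27/800·(0.986100+0.964600+0.921400+0.877000))/(1+27/800) = 8599/10000 ≈ 0.859900
step 6 [3y] zero: DF = P = 4187/5000 ≈ 0.837400

1 1/2 9861/10000
2 1 4823/5000
3 3/2 4607/5000
4 2 877/1000
5 5/2 8599/10000
6 3 4187/5000
f(1y,2.5y) = ((4823/5000)/(8599/10000) − 1)/(3/2) = 698/8599 ≈ 8.1172%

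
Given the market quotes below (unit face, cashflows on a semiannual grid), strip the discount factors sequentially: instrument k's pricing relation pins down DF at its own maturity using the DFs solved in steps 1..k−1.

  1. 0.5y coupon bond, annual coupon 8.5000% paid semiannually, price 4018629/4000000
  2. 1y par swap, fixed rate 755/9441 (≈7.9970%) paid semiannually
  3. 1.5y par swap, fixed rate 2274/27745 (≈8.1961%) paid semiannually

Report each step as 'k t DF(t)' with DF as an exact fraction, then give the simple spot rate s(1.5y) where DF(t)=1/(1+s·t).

step 1 [0.5y] bond c/2=17/400: DF=(4018629/4000000 − 17/400·(0))/(1+17/400) = 9637/10000 ≈ 0.963700
step 2 [1y] swap r/2=755/18882: DF=(1 − 755/18882·(0.963700))/(1+755/18882) = 1849/2000 ≈ 0.924500
step 3 [1.5y] swap r/2=1137/27745: DF=(1 − 1137/27745·(0.963700+0.924500))/(1+1137/27745) = 8863/10000 ≈ 0.886300

1 1/2 9637/10000
2 1 1849/2000
3 3/2 8863/10000
s(1.5y) = (1/(8863/10000) − 1)/(3/2) = 758/8863 ≈ 8.5524%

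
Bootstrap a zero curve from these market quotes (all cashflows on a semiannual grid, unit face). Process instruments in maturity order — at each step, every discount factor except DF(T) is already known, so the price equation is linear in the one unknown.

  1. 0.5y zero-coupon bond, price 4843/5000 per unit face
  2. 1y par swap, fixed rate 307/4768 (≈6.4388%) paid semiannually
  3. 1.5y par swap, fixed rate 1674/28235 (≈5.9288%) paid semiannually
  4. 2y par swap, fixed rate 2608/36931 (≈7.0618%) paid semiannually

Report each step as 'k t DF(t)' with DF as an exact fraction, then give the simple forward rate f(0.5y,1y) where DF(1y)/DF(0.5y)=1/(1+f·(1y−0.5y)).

1 1/2 4843/5000
2 1 4693/5000
3 3/2 9163/10000
4 2 1087/1250
f(0.5y,1y) = ((4843/5000)/(4693/5000) − 1)/(1/2) = 300/4693 ≈ 6.3925%

step 1 [0.5y] zero: DF = P = 4843/5000 ≈ 0.968600
step 2 [1y] swap r/2=307/9536: DF=(1 − 307/9536·(0.968600))/(1+307/9536) = 4693/5000 ≈ 0.938600
step 3 [1.5y] swap r/2=837/28235: DF=(1 − 837/28235·(0.968600+0.938600))/(1+837/28235) = 9163/10000 ≈ 0.916300
step 4 [2y] swap r/2=1304/36931: DF=(1 − 1304/36931·(0.968600+0.938600+0.916300))/(1+1304/36931) = 1087/1250 ≈ 0.869600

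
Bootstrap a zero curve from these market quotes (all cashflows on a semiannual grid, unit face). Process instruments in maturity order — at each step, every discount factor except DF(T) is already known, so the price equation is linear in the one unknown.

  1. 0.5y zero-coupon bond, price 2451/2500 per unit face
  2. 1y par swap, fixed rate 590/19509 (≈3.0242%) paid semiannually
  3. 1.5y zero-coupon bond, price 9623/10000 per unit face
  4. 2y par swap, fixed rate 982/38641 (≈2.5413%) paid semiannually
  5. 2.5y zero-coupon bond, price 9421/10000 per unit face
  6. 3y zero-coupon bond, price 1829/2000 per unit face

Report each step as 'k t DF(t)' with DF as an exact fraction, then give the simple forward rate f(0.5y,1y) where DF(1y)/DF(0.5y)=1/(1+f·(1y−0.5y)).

1 1/2 2451/2500
2 1 1941/2000
3 3/2 9623/10000
4 2 9509/10000
5 5/2 9421/10000
6 3 1829/2000
f(0.5y,1y) = ((2451/2500)/(1941/2000) − 1)/(1/2) = 66/3235 ≈ 2.0402%

step 1 [0.5y] zero: DF = P = 2451/2500 ≈ 0.980400
step 2 [1y] swap r/2=295/19509: DF=(1 − 295/19509·(0.980400))/(1+295/19509) = 1941/2000 ≈ 0.970500
step 3 [1.5y] zero: DF = P = 9623/10000 ≈ 0.962300
step 4 [2y] swap r/2=491/38641: DF=(1 − 491/38641·(0.980400+0.970500+0.962300))/(1+491/38641) = 9509/10000 ≈ 0.950900
step 5 [2.5y] zero: DF = P = 9421/10000 ≈ 0.942100
step 6 [3y] zero: DF = P = 1829/2000 ≈ 0.914500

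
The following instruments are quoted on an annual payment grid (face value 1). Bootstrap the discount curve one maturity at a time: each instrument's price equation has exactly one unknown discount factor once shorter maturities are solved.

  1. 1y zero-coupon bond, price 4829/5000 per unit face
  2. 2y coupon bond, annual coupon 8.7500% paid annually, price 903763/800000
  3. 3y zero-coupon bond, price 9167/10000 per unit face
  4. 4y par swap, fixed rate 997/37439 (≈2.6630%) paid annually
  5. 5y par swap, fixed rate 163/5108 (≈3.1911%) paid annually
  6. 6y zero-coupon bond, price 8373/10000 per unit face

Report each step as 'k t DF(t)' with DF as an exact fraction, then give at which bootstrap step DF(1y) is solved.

step 1 [1y] zero: DF = P = 4829/5000 ≈ 0.965800
step 2 [2y] bond c/1=7/80: DF=(903763/800000 − 7/80·(0.965800))/(1+7/80) = 9611/10000 ≈ 0.961100
step 3 [3y] zero: DF = P = 9167/10000 ≈ 0.916700
step 4 [4y] swap r/1=997/37439: DF=(1 − 997/37439·(0.965800+0.961100+0.916700))/(1+997/37439) = 9003/10000 ≈ 0.900300
step 5 [5y] swap r/1=163/5108: DF=(1 − 163/5108·(0.965800+0.961100+0.916700+0.900300))/(1+163/5108) = 8533/10000 ≈ 0.853300
step 6 [6y] zero: DF = P = 8373/10000 ≈ 0.837300

1 1 4829/5000
2 2 9611/10000
3 3 9167/10000
4 4 9003/10000
5 5 8533/10000
6 6 8373/10000
DF(1y) is solved at step 1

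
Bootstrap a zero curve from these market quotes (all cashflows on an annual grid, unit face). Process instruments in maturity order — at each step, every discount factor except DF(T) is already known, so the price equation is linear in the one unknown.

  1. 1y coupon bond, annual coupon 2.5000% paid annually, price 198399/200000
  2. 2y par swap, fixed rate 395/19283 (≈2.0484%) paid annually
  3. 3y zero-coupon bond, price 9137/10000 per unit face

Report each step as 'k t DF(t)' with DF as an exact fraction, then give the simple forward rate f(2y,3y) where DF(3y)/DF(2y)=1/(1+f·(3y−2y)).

step 1 [1y] bond c/1=1/40: DF=(198399/200000 − 1/40·(0))/(1+1/40) = 4839/5000 ≈ 0.967800
step 2 [2y] swap r/1=395/19283: DF=(1 − 395/19283·(0.967800))/(1+395/19283) = 1921/2000 ≈ 0.960500
step 3 [3y] zero: DF = P = 9137/10000 ≈ 0.913700

1 1 4839/5000
2 2 1921/2000
3 3 9137/10000
f(2y,3y) = ((1921/2000)/(9137/10000) − 1)/(1) = 468/9137 ≈ 5.1220%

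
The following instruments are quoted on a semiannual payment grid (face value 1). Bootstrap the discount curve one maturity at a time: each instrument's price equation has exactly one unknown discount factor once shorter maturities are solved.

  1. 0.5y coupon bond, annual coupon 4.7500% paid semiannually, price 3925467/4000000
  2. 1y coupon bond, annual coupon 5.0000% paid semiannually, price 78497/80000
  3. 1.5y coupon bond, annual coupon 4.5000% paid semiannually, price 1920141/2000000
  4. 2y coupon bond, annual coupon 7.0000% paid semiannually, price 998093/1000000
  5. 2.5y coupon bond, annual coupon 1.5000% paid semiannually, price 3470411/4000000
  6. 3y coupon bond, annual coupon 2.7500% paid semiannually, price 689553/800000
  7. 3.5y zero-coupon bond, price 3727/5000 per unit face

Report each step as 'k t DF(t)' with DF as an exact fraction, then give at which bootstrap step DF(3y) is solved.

step 1 [0.5y] bond c/2=19/800: DF=(3925467/4000000 − 19/800·(0))/(1+19/800) = 4793/5000 ≈ 0.958600
step 2 [1y] bond c/2=1/40: DF=(78497/80000 − 1/40·(0.958600))/(1+1/40) = 9339/10000 ≈ 0.933900
step 3 [1.5y] bond c/2=9/400: DF=(1920141/2000000 − 9/400·(0.958600+0.933900))/(1+9/400) = 8973/10000 ≈ 0.897300
step 4 [2y] bond c/2=7/200: DF=(998093/1000000 − 7/200·(0.958600+0.933900+0.897300))/(1+7/200) = 87/100 ≈ 0.870000
step 5 [2.5y] bond c/2=3/400: DF=(3470411/4000000 − 3/400·(0.958600+0.933900+0.897300+0.870000))/(1+3/400) = 8339/10000 ≈ 0.833900
step 6 [3y] bond c/2=11/800: DF=(689553/800000 − 11/800·(0.958600+0.933900+0.897300+0.870000+0.833900))/(1+11/800) = 7893/10000 ≈ 0.789300
step 7 [3.5y] zero: DF = P = 3727/5000 ≈ 0.745400

1 1/2 4793/5000
2 1 9339/10000
3 3/2 8973/10000
4 2 87/100
5 5/2 8339/10000
6 3 7893/10000
7 7/2 3727/5000
DF(3y) is solved at step 6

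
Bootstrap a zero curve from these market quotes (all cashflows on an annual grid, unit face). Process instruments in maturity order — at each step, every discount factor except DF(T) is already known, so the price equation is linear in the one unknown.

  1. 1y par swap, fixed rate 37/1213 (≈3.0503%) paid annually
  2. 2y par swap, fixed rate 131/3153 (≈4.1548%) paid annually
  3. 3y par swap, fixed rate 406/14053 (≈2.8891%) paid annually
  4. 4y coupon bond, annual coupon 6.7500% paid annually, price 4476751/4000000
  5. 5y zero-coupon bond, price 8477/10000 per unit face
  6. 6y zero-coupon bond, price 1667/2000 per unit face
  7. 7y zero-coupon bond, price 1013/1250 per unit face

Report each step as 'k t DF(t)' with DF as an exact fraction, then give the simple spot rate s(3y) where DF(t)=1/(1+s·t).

1 1 1213/1250
2 2 4607/5000
3 3 2297/2500
4 4 8707/10000
5 5 8477/10000
6 6 1667/2000
7 7 1013/1250
s(3y) = (1/(2297/2500) − 1)/(3) = 203/6891 ≈ 2.9459%

step 1 [1y] swap r/1=37/1213: DF=(1 − 37/1213·(0))/(1+37/1213) = 1213/1250 ≈ 0.970400
step 2 [2y] swap r/1=131/3153: DF=(1 − 131/3153·(0.970400))/(1+131/3153) = 4607/5000 ≈ 0.921400
step 3 [3y] swap r/1=406/14053: DF=(1 − 406/14053·(0.970400+0.921400))/(1+406/14053) = 2297/2500 ≈ 0.918800
step 4 [4y] bond c/1=27/400: DF=(4476751/4000000 − 27/400·(0.970400+0.921400+0.918800))/(1+27/400) = 8707/10000 ≈ 0.870700
step 5 [5y] zero: DF = P = 8477/10000 ≈ 0.847700
step 6 [6y] zero: DF = P = 1667/2000 ≈ 0.833500
step 7 [7y] zero: DF = P = 1013/1250 ≈ 0.810400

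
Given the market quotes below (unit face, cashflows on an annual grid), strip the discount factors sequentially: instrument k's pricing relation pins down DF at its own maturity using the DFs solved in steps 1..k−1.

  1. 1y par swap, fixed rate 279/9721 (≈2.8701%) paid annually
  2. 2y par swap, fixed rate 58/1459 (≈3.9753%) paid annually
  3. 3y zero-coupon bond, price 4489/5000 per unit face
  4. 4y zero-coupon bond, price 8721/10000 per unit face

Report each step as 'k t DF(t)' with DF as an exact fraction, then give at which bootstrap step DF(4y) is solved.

step 1 [1y] swap r/1=279/9721: DF=(1 − 279/9721·(0))/(1+279/9721) = 9721/10000 ≈ 0.972100
step 2 [2y] swap r/1=58/1459: DF=(1 − 58/1459·(0.972100))/(1+58/1459) = 4623/5000 ≈ 0.924600
step 3 [3y] zero: DF = P = 4489/5000 ≈ 0.897800
step 4 [4y] zero: DF = P = 8721/10000 ≈ 0.872100

1 1 9721/10000
2 2 4623/5000
3 3 4489/5000
4 4 8721/10000
DF(4y) is solved at step 4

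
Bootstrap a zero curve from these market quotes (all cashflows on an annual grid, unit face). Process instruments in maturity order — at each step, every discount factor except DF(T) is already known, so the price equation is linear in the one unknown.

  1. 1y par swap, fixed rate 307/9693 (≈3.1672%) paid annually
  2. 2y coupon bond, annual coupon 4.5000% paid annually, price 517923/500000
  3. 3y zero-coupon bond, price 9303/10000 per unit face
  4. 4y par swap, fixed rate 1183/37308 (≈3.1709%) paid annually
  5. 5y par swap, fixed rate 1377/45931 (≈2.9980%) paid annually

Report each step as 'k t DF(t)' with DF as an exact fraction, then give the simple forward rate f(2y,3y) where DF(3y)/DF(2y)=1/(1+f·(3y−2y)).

1 1 9693/10000
2 2 1899/2000
3 3 9303/10000
4 4 8817/10000
5 5 8623/10000
f(2y,3y) = ((1899/2000)/(9303/10000) − 1)/(1) = 64/3101 ≈ 2.0639%

step 1 [1y] swap r/1=307/9693: DF=(1 − 307/9693·(0))/(1+307/9693) = 9693/10000 ≈ 0.969300
step 2 [2y] bond c/1=9/200: DF=(517923/500000 − 9/200·(0.969300))/(1+9/200) = 1899/2000 ≈ 0.949500
step 3 [3y] zero: DF = P = 9303/10000 ≈ 0.930300
step 4 [4y] swap r/1=1183/37308: DF=(1 − 1183/37308·(0.969300+0.949500+0.930300))/(1+1183/37308) = 8817/10000 ≈ 0.881700
step 5 [5y] swap r/1=1377/45931: DF=(1 − 1377/45931·(0.969300+0.949500+0.930300+0.881700))/(1+1377/45931) = 8623/10000 ≈ 0.862300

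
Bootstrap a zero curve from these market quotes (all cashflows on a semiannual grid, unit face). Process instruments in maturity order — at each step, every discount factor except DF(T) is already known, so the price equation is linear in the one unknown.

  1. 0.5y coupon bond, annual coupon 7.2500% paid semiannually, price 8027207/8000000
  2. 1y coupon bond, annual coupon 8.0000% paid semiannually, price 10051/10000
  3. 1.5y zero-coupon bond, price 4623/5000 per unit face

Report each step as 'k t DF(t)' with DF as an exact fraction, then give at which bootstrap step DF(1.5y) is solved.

1 1/2 9683/10000
2 1 2323/2500
3 3/2 4623/5000
DF(1.5y) is solved at step 3

step 1 [0.5y] bond c/2=29/800: DF=(8027207/8000000 − 29/800·(0))/(1+29/800) = 9683/10000 ≈ 0.968300
step 2 [1y] bond c/2=1/25: DF=(10051/10000 − 1/25·(0.968300))/(1+1/25) = 2323/2500 ≈ 0.929200
step 3 [1.5y] zero: DF = P = 4623/5000 ≈ 0.924600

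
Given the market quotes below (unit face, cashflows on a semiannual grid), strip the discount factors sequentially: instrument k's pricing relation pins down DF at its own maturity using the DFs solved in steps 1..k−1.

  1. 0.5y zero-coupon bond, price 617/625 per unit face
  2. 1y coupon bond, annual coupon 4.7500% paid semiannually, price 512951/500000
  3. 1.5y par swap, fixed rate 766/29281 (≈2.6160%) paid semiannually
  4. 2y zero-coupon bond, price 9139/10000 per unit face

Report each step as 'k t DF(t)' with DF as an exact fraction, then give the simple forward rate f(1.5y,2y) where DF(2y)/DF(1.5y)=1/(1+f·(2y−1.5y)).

step 1 [0.5y] zero: DF = P = 617/625 ≈ 0.987200
step 2 [1y] bond c/2=19/800: DF=(512951/500000 − 19/800·(0.987200))/(1+19/800) = 612/625 ≈ 0.979200
step 3 [1.5y] swap r/2=383/29281: DF=(1 − 383/29281·(0.987200+0.979200))/(1+383/29281) = 9617/10000 ≈ 0.961700
step 4 [2y] zero: DF = P = 9139/10000 ≈ 0.913900

1 1/2 617/625
2 1 612/625
3 3/2 9617/10000
4 2 9139/10000
f(1.5y,2y) = ((9617/10000)/(9139/10000) − 1)/(1/2) = 956/9139 ≈ 10.4607%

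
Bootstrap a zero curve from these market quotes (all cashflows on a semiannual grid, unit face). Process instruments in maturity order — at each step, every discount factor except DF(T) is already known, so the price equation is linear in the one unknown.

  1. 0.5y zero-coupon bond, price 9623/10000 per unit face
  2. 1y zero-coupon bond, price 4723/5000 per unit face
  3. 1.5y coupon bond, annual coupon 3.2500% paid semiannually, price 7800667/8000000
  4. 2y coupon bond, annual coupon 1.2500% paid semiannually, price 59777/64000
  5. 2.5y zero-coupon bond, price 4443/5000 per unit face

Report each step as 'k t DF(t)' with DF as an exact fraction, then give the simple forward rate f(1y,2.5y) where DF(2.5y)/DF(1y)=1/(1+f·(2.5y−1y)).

step 1 [0.5y] zero: DF = P = 9623/10000 ≈ 0.962300
step 2 [1y] zero: DF = P = 4723/5000 ≈ 0.944600
step 3 [1.5y] bond c/2=13/800: DF=(7800667/8000000 − 13/800·(0.962300+0.944600))/(1+13/800) = 929/1000 ≈ 0.929000
step 4 [2y] bond c/2=1/160: DF=(59777/64000 − 1/160·(0.962300+0.944600+0.929000))/(1+1/160) = 4553/5000 ≈ 0.910600
step 5 [2.5y] zero: DF = P = 4443/5000 ≈ 0.888600

1 1/2 9623/10000
2 1 4723/5000
3 3/2 929/1000
4 2 4553/5000
5 5/2 4443/5000
f(1y,2.5y) = ((4723/5000)/(4443/5000) − 1)/(3/2) = 560/13329 ≈ 4.2014%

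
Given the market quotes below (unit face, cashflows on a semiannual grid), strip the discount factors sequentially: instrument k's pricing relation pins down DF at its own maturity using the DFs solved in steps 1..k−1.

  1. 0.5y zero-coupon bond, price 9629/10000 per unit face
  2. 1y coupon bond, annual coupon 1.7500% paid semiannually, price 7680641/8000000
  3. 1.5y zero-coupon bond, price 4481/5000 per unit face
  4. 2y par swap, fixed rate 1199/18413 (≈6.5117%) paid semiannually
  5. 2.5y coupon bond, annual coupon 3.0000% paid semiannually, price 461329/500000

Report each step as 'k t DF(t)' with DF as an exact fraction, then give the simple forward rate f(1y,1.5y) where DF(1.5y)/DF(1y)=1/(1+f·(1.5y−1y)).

1 1/2 9629/10000
2 1 4717/5000
3 3/2 4481/5000
4 2 8801/10000
5 5/2 4273/5000
f(1y,1.5y) = ((4717/5000)/(4481/5000) − 1)/(1/2) = 472/4481 ≈ 10.5334%

step 1 [0.5y] zero: DF = P = 9629/10000 ≈ 0.962900
step 2 [1y] bond c/2=7/800: DF=(7680641/8000000 − 7/800·(0.962900))/(1+7/800) = 4717/5000 ≈ 0.943400
step 3 [1.5y] zero: DF = P = 4481/5000 ≈ 0.896200
step 4 [2y] swap r/2=1199/36826: DF=(1 − 1199/36826·(0.962900+0.943400+0.896200))/(1+1199/36826) = 8801/10000 ≈ 0.880100
step 5 [2.5y] bond c/2=3/200: DF=(461329/500000 − 3/200·(0.962900+0.943400+0.896200+0.880100))/(1+3/200) = 4273/5000 ≈ 0.854600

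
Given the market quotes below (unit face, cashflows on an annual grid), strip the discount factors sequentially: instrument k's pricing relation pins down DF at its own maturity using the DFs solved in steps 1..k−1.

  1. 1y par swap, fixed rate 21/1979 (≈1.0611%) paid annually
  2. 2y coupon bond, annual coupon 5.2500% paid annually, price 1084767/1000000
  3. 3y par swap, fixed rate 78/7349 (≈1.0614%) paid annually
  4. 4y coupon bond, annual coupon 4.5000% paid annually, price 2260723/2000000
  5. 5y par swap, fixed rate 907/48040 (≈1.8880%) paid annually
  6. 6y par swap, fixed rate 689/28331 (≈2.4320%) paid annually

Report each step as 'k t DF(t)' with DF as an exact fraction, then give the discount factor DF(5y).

1 1 1979/2000
2 2 9813/10000
3 3 1211/1250
4 4 9551/10000
5 5 9093/10000
6 6 4311/5000
DF(5y) = 9093/10000 ≈ 0.909300

step 1 [1y] swap r/1=21/1979: DF=(1 − 21/1979·(0))/(1+21/1979) = 1979/2000 ≈ 0.989500
step 2 [2y] bond c/1=21/400: DF=(1084767/1000000 − 21/400·(0.989500))/(1+21/400) = 9813/10000 ≈ 0.981300
step 3 [3y] swap r/1=78/7349: DF=(1 − 78/7349·(0.989500+0.981300))/(1+78/7349) = 1211/1250 ≈ 0.968800
step 4 [4y] bond c/1=9/200: DF=(2260723/2000000 − 9/200·(0.989500+0.981300+0.968800))/(1+9/200) = 9551/10000 ≈ 0.955100
step 5 [5y] swap r/1=907/48040: DF=(1 − 907/48040·(0.989500+0.981300+0.968800+0.955100))/(1+907/48040) = 9093/10000 ≈ 0.909300
step 6 [6y] swap r/1=689/28331: DF=(1 − 689/28331·(0.989500+0.981300+0.968800+0.955100+0.909300))/(1+689/28331) = 4311/5000 ≈ 0.862200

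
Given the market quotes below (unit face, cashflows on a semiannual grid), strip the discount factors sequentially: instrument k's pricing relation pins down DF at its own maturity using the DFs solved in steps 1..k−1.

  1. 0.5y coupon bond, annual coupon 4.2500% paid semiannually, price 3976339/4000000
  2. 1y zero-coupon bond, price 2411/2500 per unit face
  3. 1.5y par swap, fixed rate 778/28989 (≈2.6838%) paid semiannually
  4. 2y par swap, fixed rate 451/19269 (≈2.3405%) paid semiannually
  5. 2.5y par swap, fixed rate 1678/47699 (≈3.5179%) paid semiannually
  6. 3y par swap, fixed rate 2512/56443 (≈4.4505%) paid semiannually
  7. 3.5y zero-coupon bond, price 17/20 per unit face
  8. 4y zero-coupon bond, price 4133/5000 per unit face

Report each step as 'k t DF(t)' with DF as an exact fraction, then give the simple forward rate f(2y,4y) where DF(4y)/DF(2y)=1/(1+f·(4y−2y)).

1 1/2 4867/5000
2 1 2411/2500
3 3/2 9611/10000
4 2 9549/10000
5 5/2 9161/10000
6 3 1093/1250
7 7/2 17/20
8 4 4133/5000
f(2y,4y) = ((9549/10000)/(4133/5000) − 1)/(2) = 1283/16532 ≈ 7.7607%

step 1 [0.5y] bond c/2=17/800: DF=(3976339/4000000 − 17/800·(0))/(1+17/800) = 4867/5000 ≈ 0.973400
step 2 [1y] zero: DF = P = 2411/2500 ≈ 0.964400
step 3 [1.5y] swap r/2=389/28989: DF=(1 − 389/28989·(0.973400+0.964400))/(1+389/28989) = 9611/10000 ≈ 0.961100
step 4 [2y] swap r/2=451/38538: DF=(1 − 451/38538·(0.973400+0.964400+0.961100))/(1+451/38538) = 9549/10000 ≈ 0.954900
step 5 [2.5y] swap r/2=839/47699: DF=(1 − 839/47699·(0.973400+0.964400+0.961100+0.954900))/(1+839/47699) = 9161/10000 ≈ 0.916100
step 6 [3y] swap r/2=1256/56443: DF=(1 − 1256/56443·(0.973400+0.964400+0.961100+0.954900+0.916100))/(1+1256/56443) = 1093/1250 ≈ 0.874400
step 7 [3.5y] zero: DF = P = 17/20 ≈ 0.850000
step 8 [4y] zero: DF = P = 4133/5000 ≈ 0.826600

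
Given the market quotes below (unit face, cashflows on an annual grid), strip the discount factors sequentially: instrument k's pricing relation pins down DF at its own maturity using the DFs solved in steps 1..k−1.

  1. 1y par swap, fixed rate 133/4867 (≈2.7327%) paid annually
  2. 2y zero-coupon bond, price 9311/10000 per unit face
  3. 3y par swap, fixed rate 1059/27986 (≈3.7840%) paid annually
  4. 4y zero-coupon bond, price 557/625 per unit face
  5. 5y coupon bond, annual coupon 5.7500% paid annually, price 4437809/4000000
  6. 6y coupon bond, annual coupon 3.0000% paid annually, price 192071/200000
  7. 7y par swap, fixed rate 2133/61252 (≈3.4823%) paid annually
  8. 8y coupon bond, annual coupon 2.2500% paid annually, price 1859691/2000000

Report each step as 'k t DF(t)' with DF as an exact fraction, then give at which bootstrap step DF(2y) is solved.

step 1 [1y] swap r/1=133/4867: DF=(1 − 133/4867·(0))/(1+133/4867) = 4867/5000 ≈ 0.973400
step 2 [2y] zero: DF = P = 9311/10000 ≈ 0.931100
step 3 [3y] swap r/1=1059/27986: DF=(1 − 1059/27986·(0.973400+0.931100))/(1+1059/27986) = 8941/10000 ≈ 0.894100
step 4 [4y] zero: DF = P = 557/625 ≈ 0.891200
step 5 [5y] bond c/1=23/400: DF=(4437809/4000000 − 23/400·(0.973400+0.931100+0.894100+0.891200))/(1+23/400) = 1697/2000 ≈ 0.848500
step 6 [6y] bond c/1=3/100: DF=(192071/200000 − 3/100·(0.973400+0.931100+0.894100+0.891200+0.848500))/(1+3/100) = 4001/5000 ≈ 0.800200
step 7 [7y] swap r/1=2133/61252: DF=(1 − 2133/61252·(0.973400+0.931100+0.894100+0.891200+0.848500+0.800200))/(1+2133/61252) = 7867/10000 ≈ 0.786700
step 8 [8y] bond c/1=9/400: DF=(1859691/2000000 − 9/400·(0.973400+0.931100+0.894100+0.891200+0.848500+0.800200+0.786700))/(1+9/400) = 3873/5000 ≈ 0.774600

1 1 4867/5000
2 2 9311/10000
3 3 8941/10000
4 4 557/625
5 5 1697/2000
6 6 4001/5000
7 7 7867/10000
8 8 3873/5000
DF(2y) is solved at step 2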